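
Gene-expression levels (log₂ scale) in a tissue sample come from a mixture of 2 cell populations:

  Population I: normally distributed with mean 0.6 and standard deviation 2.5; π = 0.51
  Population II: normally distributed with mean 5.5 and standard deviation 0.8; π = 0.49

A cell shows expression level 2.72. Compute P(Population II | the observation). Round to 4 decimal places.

0.0102

Apply Bayes' rule: the posterior for each component is proportional to its prior times its likelihood at x.
Component likelihoods at x = 2.72:
  p_I = (1/(2.5·√(2π)))·exp(−(2.72−0.6)²/(2·2.5²)) = 0.159577·exp(-0.35955) = 0.111383
  p_II = (1/(0.8·√(2π)))·exp(−(2.72−5.5)²/(2·0.8²)) = 0.498678·exp(-6.03781) = 0.00119023
Unnormalised posteriors:
  π_I·p_I = 0.51 × 0.111383 = 0.0568053
  π_II·p_II = 0.49 × 0.00119023 = 0.000583213
Sum: 0.0568053 + 0.000583213 = 0.0573885
P(Population II | 2.72) ≈ 0.0102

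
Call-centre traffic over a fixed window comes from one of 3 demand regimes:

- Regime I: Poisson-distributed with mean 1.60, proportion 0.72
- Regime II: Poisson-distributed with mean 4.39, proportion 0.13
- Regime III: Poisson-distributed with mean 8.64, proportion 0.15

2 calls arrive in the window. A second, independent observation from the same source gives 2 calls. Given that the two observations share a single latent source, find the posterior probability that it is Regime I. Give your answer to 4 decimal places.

Apply Bayes' rule: the posterior for each component is proportional to its prior times its likelihood at x.
Since both observations come from the same component, the likelihood for component k is f_k(x₁)·f_k(x₂).
  p_I = [0.258428] × [0.258428] = 0.0667848
  p_II = [0.119494] × [0.119494] = 0.0142788
  p_III = [0.00660227] × [0.00660227] = 4.35899e-05
Unnormalised posteriors:
  w_I·p_I = 0.72 × 0.0667848 = 0.0480851
  w_II·p_II = 0.13 × 0.0142788 = 0.00185625
  w_III·p_III = 0.15 × 4.35899e-05 = 6.53849e-06
Denominator: 0.0480851 + 0.00185625 + 6.53849e-06 = 0.0499478
P(Regime I | x₁, x₂) = 0.0480851 / 0.0499478 ≈ 0.9627

0.9627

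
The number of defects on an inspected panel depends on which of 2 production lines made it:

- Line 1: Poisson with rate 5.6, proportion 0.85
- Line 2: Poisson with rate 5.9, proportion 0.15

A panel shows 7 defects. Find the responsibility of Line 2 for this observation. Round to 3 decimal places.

0.159

Apply Bayes' rule: the posterior for each component is proportional to its prior times its likelihood at x.
Poisson probabilities:
  f_1 = e^(−5.6)·5.6^7/7! = 0.126717
  f_2 = e^(−5.9)·5.9^7/7! = 0.135268
Prior × likelihood for each component:
  P(Z=1)·f_1 = 0.85 × 0.126717 = 0.10771
  P(Z=2)·f_2 = 0.15 × 0.135268 = 0.0202902
Marginal: 0.10771 + 0.0202902 = 0.128
So the posterior for Line 2 is 0.0202902 / 0.128 ≈ 0.159.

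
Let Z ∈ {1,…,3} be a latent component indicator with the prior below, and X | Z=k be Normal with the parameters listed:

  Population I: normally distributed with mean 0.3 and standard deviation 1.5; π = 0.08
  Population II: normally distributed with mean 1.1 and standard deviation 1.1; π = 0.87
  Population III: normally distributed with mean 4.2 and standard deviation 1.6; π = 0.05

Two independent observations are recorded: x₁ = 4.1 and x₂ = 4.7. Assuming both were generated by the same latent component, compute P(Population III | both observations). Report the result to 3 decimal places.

0.995

P(component k | x) = π_k·f_k(x) / marginal(x), where marginal(x) = Σ_j π_j·f_j(x).
Since both observations come from the same component, the likelihood for component k is f_k(x₁)·f_k(x₂).
  f_I = [0.0107452] × [0.0036007] = 3.86904e-05
  f_II = [0.00879777] × [0.00171281] = 1.50689e-05
  f_III = [0.248852] × [0.237457] = 0.0590917
Weight by the priors:
  π_I·f_I = 0.08 × 3.86904e-05 = 3.09523e-06
  π_II·f_II = 0.87 × 1.50689e-05 = 1.31099e-05
  π_III·f_III = 0.05 × 0.0590917 = 0.00295458
Denominator: 3.09523e-06 + 1.31099e-05 + 0.00295458 = 0.00297079
P(Population III | x) = 0.00295458 / 0.00297079 ≈ 0.995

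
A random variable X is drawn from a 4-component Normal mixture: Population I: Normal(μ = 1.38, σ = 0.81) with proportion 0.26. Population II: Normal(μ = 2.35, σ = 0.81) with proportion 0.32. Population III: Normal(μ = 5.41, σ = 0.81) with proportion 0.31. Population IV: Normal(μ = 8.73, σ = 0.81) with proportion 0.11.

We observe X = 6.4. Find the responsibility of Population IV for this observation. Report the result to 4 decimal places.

Apply Bayes' rule: the posterior for each component is proportional to its prior times its likelihood at x.
Evaluate each component's likelihood at the observed value:
  p_I = (1/(0.81·√(2π)))·exp(−(6.4−1.38)²/(2·0.81²)) = 0.492521·exp(-19.20469) = 2.2487e-09
  p_II = (1/(0.81·√(2π)))·exp(−(6.4−2.35)²/(2·0.81²)) = 0.492521·exp(-12.50000) = 1.83546e-06
  p_III = (1/(0.81·√(2π)))·exp(−(6.4−5.41)²/(2·0.81²)) = 0.492521·exp(-0.74691) = 0.23337
  p_IV = (1/(0.81·√(2π)))·exp(−(6.4−8.73)²/(2·0.81²)) = 0.492521·exp(-4.13725) = 0.00786394
Weight by the priors:
  π_I·p_I = 0.26 × 2.2487e-09 = 5.84663e-10
  π_II·p_II = 0.32 × 1.83546e-06 = 5.87346e-07
  π_III·p_III = 0.31 × 0.23337 = 0.0723446
  π_IV·p_IV = 0.11 × 0.00786394 = 0.000865033
Marginal: 5.84663e-10 + 5.87346e-07 + 0.0723446 + 0.000865033 = 0.0732103
So the posterior for Population IV is 0.000865033 / 0.0732103 ≈ 0.0118.

0.0118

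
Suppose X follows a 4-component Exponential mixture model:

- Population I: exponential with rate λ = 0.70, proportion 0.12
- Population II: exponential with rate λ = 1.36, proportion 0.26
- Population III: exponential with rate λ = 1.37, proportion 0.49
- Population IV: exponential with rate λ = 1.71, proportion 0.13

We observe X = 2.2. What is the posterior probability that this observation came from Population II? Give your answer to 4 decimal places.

0.2402

By Bayes' theorem, P(k | x) = w_k f_k(x) / Σ_j w_j f_j(x).
Component likelihoods at x = 2.2:
  L_I = 0.150067
  L_II = 0.0682543
  L_III = 0.06726
  L_IV = 0.0397356
Prior × likelihood for each component:
  w_I·L_I = 0.12 × 0.150067 = 0.018008
  w_II·L_II = 0.26 × 0.0682543 = 0.0177461
  w_III·L_III = 0.49 × 0.06726 = 0.0329574
  w_IV·L_IV = 0.13 × 0.0397356 = 0.00516563
Marginal: 0.018008 + 0.0177461 + 0.0329574 + 0.00516563 = 0.0738772
So the posterior for Population II is 0.0177461 / 0.0738772 ≈ 0.2402.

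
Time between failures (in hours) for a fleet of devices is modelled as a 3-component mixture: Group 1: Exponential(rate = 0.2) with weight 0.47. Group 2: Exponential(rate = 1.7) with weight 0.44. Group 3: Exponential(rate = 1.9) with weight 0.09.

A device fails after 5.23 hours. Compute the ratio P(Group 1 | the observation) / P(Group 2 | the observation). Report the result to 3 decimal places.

Posterior odds = (w_i f_i(x)) / (w_j f_j(x)); the normalising sum cancels.
Component likelihoods at x = 5.23 hours:
  L_1 = 0.2·e^(−0.2·5.23) = 0.2·e^(−1.0460) = 0.0702681
  L_2 = 1.7·e^(−1.7·5.23) = 1.7·e^(−8.8910) = 0.000233957
  L_3 = 1.9·e^(−1.9·5.23) = 1.9·e^(−9.9370) = 9.18691e-05
Odds = (0.47/0.44) × (0.0702681/0.000233957) = 1.06818 × 300.346 ≈ 320.824

320.824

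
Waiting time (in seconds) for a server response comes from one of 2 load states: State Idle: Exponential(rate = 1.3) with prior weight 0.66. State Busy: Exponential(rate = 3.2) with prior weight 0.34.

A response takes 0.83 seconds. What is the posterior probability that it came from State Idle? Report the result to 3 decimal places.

Posterior ∝ prior × likelihood, so P(k | x) ∝ P(Z=k) f_k(x); normalise over all components.
Component likelihoods at x = 0.83 seconds:
  L_Idle = 1.3·e^(−1.3·0.83) = 1.3·e^(−1.0790) = 0.441916
  L_Busy = 3.2·e^(−3.2·0.83) = 3.2·e^(−2.6560) = 0.224731
Weight by the priors:
  P(Z=Idle)·L_Idle = 0.66 × 0.441916 = 0.291664
  P(Z=Busy)·L_Busy = 0.34 × 0.224731 = 0.0764087
Sum: 0.291664 + 0.0764087 = 0.368073
P(State Idle | 0.83 seconds) = 0.291664 / 0.368073 ≈ 0.792

0.792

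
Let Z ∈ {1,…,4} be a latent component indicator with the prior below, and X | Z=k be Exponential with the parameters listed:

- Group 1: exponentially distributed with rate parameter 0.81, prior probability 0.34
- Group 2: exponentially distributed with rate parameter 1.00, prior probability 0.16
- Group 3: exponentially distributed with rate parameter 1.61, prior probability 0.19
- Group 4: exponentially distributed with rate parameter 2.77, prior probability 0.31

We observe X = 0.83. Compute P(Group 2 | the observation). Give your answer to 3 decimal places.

0.185

Apply Bayes' rule: the posterior for each component is proportional to its prior times its likelihood at x.
Evaluate each component's likelihood at the observed value:
  L_1 = 0.413532
  L_2 = 0.436049
  L_3 = 0.423134
  L_4 = 0.277967
Prior × likelihood for each component:
  w_1·L_1 = 0.34 × 0.413532 = 0.140601
  w_2·L_2 = 0.16 × 0.436049 = 0.0697679
  w_3·L_3 = 0.19 × 0.423134 = 0.0803955
  w_4·L_4 = 0.31 × 0.277967 = 0.0861698
Marginal: 0.140601 + 0.0697679 + 0.0803955 + 0.0861698 = 0.376934
So the posterior for Group 2 is 0.0697679 / 0.376934 ≈ 0.185.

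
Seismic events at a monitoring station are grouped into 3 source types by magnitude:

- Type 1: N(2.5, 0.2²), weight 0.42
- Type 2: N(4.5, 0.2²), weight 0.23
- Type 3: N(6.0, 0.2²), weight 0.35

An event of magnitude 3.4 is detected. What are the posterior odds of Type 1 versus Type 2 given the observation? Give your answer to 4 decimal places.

Only the two components matter; the odds are (π_i f_i(x)) / (π_j f_j(x)).
Component likelihoods at x = 3.4:
  f_1 = (1/(0.2·√(2π)))·exp(−(3.4−2.5)²/(2·0.2²)) = 1.994711·exp(-10.12500) = 7.99187e-05
  f_2 = (1/(0.2·√(2π)))·exp(−(3.4−4.5)²/(2·0.2²)) = 1.994711·exp(-15.12500) = 5.38488e-07
  f_3 = (1/(0.2·√(2π)))·exp(−(3.4−6.0)²/(2·0.2²)) = 1.994711·exp(-84.50000) = 3.99941e-37
3.35659e-05 / 1.23852e-07 ≈ 271.0153

271.0153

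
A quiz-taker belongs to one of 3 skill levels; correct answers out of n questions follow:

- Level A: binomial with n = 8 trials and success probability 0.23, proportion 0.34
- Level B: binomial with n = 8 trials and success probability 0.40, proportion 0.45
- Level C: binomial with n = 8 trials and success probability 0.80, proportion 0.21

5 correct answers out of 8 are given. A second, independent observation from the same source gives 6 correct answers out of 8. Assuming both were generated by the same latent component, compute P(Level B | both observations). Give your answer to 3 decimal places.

0.202

Apply Bayes' rule: the posterior for each component is proportional to its prior times its likelihood at x.
Since both observations come from the same component, the likelihood for component k is f_k(x₁)·f_k(x₂).
  L_A = [0.0164551] × [0.00245757] = 4.04395e-05
  L_B = [0.123863] × [0.0412877] = 0.00511402
  L_C = [0.146801] × [0.293601] = 0.0431009
Prior × likelihood for each component:
  w_A·L_A = 0.34 × 4.04395e-05 = 1.37494e-05
  w_B·L_B = 0.45 × 0.00511402 = 0.00230131
  w_C·L_C = 0.21 × 0.0431009 = 0.00905118
Denominator: 1.37494e-05 + 0.00230131 + 0.00905118 = 0.0113662
Responsibility of Level B: 0.00230131 / 0.0113662 ≈ 0.202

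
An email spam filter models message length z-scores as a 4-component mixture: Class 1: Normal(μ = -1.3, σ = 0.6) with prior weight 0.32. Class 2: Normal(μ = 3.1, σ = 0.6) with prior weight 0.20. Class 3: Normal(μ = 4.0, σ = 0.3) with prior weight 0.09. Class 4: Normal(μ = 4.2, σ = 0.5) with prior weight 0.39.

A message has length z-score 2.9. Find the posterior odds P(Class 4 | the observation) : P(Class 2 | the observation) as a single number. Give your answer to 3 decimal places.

0.084

The posterior odds equal the prior odds times the likelihood ratio: (π_i/π_j)·(f_i(x)/f_j(x)).
Component likelihoods at x = 2.9:
  L_1 = (1/(0.6·√(2π)))·exp(−(2.9−-1.3)²/(2·0.6²)) = 0.664904·exp(-24.50000) = 1.52245e-11
  L_2 = (1/(0.6·√(2π)))·exp(−(2.9−3.1)²/(2·0.6²)) = 0.664904·exp(-0.05556) = 0.628972
  L_3 = (1/(0.3·√(2π)))·exp(−(2.9−4.0)²/(2·0.3²)) = 1.329808·exp(-6.72222) = 0.0016009
  L_4 = (1/(0.5·√(2π)))·exp(−(2.9−4.2)²/(2·0.5²)) = 0.797885·exp(-3.38000) = 0.0271659
0.0105947 / 0.125794 ≈ 0.084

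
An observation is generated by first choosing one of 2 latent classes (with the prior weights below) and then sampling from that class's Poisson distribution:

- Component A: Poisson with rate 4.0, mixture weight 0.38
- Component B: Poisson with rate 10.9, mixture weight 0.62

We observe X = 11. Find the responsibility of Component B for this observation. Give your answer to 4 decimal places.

0.9902

Apply Bayes' rule: the posterior for each component is proportional to its prior times its likelihood at x.
Evaluate each component's likelihood at the observed value:
  f_A = 0.00192454
  f_B = 0.119323
Unnormalised posteriors:
  w_A·f_A = 0.38 × 0.00192454 = 0.000731324
  w_B·f_B = 0.62 × 0.119323 = 0.0739806
Sum: 0.000731324 + 0.0739806 = 0.0747119
P(Component B | data) = 0.0739806 / 0.0747119 ≈ 0.9902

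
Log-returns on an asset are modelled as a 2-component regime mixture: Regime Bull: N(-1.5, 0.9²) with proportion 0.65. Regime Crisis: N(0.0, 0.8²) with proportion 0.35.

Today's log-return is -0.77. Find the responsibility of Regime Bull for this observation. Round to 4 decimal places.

0.6537

The responsibility of component k is π_k f_k(x) divided by Σ_j π_j f_j(x).
Normal densities:
  p_Bull = 0.319011
  p_Crisis = 0.3138
Prior × likelihood for each component:
  π_Bull·p_Bull = 0.65 × 0.319011 = 0.207357
  π_Crisis·p_Crisis = 0.35 × 0.3138 = 0.10983
Marginal: 0.207357 + 0.10983 = 0.317188
So the posterior for Regime Bull is 0.207357 / 0.317188 ≈ 0.6537.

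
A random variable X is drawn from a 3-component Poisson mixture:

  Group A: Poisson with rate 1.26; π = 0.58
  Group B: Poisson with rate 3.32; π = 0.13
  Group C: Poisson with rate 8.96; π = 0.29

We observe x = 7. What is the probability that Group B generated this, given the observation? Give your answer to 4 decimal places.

The responsibility of component k is w_k f_k(x) divided by Σ_j w_j f_j(x).
Evaluate each component's likelihood at the observed value:
  f_A = e^(−1.26)·1.26^7/7! = 0.000283761
  f_B = e^(−3.32)·3.32^7/7! = 0.0318918
  f_C = e^(−8.96)·8.96^7/7! = 0.118154
Weight by the priors:
  w_A·f_A = 0.58 × 0.000283761 = 0.000164581
  w_B·f_B = 0.13 × 0.0318918 = 0.00414593
  w_C·f_C = 0.29 × 0.118154 = 0.0342645
Sum: 0.000164581 + 0.00414593 + 0.0342645 = 0.0385751
Responsibility of Group B: 0.00414593 / 0.0385751 ≈ 0.1075

0.1075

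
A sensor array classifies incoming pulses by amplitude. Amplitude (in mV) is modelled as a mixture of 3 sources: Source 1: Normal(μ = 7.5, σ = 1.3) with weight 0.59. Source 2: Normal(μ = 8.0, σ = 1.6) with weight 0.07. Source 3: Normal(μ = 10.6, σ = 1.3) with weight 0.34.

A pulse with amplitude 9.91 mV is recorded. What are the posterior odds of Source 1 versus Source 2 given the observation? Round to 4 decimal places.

Posterior odds = (π_i f_i(x)) / (π_j f_j(x)); the normalising sum cancels.
Evaluate each component's likelihood at the observed value:
  L_1 = (1/(1.3·√(2π)))·exp(−(9.91−7.5)²/(2·1.3²)) = 0.306879·exp(-1.71837) = 0.0550411
  L_2 = (1/(1.6·√(2π)))·exp(−(9.91−8.0)²/(2·1.6²)) = 0.249339·exp(-0.71252) = 0.122278
  L_3 = (1/(1.3·√(2π)))·exp(−(9.91−10.6)²/(2·1.3²)) = 0.306879·exp(-0.14086) = 0.266559
0.0324742 / 0.00855943 ≈ 3.7940

3.7940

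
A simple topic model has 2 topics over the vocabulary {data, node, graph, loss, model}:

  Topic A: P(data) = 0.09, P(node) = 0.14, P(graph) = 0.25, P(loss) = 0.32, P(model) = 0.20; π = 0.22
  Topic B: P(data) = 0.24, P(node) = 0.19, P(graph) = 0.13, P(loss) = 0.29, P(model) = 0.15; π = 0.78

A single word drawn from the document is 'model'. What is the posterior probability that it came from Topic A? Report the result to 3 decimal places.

By Bayes' theorem, P(k | x) = π_k f_k(x) / Σ_j π_j f_j(x).
Evaluate each component's likelihood at the observed value:
  p_A = 0.2
  p_B = 0.15
Unnormalised posteriors:
  π_A·p_A = 0.22 × 0.2 = 0.044
  π_B·p_B = 0.78 × 0.15 = 0.117
Denominator: 0.044 + 0.117 = 0.161
So the posterior for Topic A is 0.044 / 0.161 ≈ 0.273.

0.273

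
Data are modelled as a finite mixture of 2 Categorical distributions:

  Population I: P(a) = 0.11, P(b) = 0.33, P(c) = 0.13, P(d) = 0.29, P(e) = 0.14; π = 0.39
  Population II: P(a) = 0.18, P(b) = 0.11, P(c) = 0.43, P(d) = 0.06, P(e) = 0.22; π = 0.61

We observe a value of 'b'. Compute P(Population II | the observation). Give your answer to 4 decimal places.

The responsibility of component k is π_k f_k(x) divided by Σ_j π_j f_j(x).
Component likelihoods at x = 'b':
  f_I = P(b | comp) = 0.33
  f_II = P(b | comp) = 0.11
Weight by the priors:
  π_I·f_I = 0.39 × 0.33 = 0.1287
  π_II·f_II = 0.61 × 0.11 = 0.0671
Denominator: 0.1287 + 0.0671 = 0.1958
Responsibility of Population II: 0.0671 / 0.1958 ≈ 0.3427

0.3427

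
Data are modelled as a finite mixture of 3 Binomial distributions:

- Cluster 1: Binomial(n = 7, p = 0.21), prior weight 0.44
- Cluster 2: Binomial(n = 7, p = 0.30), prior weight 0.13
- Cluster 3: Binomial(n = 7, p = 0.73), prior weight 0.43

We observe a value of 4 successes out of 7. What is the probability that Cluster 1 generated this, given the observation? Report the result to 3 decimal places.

0.132

Posterior ∝ prior × likelihood, so P(k | x) ∝ π_k f_k(x); normalise over all components.
Component likelihoods at x = 4 successes out of 7:
  p_1 = C(7,4)·0.21^4·0.79^3 = 35·0.00194481·0.493039 = 0.0335604
  p_2 = C(7,4)·0.30^4·0.70^3 = 35·0.0081·0.343 = 0.0972405
  p_3 = C(7,4)·0.73^4·0.27^3 = 35·0.283982·0.019683 = 0.195637
Weight by the priors:
  π_1·p_1 = 0.44 × 0.0335604 = 0.0147666
  π_2·p_2 = 0.13 × 0.0972405 = 0.0126413
  π_3·p_3 = 0.43 × 0.195637 = 0.0841239
Marginal: 0.0147666 + 0.0126413 + 0.0841239 = 0.111532
So the posterior for Cluster 1 is 0.0147666 / 0.111532 ≈ 0.132.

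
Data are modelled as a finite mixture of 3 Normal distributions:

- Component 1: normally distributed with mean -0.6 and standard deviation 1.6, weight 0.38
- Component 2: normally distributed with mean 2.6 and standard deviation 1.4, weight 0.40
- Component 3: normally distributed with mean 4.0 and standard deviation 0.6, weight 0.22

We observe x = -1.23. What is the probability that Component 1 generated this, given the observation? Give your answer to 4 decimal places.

The responsibility of component k is w_k f_k(x) divided by Σ_j w_j f_j(x).
Normal densities:
  f_1 = (1/(1.6·√(2π)))·exp(−(-1.23−-0.6)²/(2·1.6²)) = 0.249339·exp(-0.07752) = 0.23074
  f_2 = (1/(1.4·√(2π)))·exp(−(-1.23−2.6)²/(2·1.4²)) = 0.284959·exp(-3.74207) = 0.00675497
  f_3 = (1/(0.6·√(2π)))·exp(−(-1.23−4.0)²/(2·0.6²)) = 0.664904·exp(-37.99014) = 2.10791e-17
Unnormalised posteriors:
  w_1·f_1 = 0.38 × 0.23074 = 0.0876814
  w_2·f_2 = 0.40 × 0.00675497 = 0.00270199
  w_3·f_3 = 0.22 × 2.10791e-17 = 4.63739e-18
Marginal: 0.0876814 + 0.00270199 + 4.63739e-18 = 0.0903834
Responsibility of Component 1: 0.0876814 / 0.0903834 ≈ 0.9701

0.9701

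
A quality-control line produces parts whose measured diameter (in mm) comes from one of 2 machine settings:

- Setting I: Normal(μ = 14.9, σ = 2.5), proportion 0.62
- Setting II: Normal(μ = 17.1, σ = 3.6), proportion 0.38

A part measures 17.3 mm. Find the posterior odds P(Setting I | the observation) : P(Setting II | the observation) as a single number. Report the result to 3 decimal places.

Since P(k|x) ∝ w_k f_k(x), the posterior odds are w_i f_i(x) / (w_j f_j(x)).
Normal densities:
  p_I = 0.100658
  p_II = 0.110646
Odds = (0.62/0.38) × (0.100658/0.110646) = 1.63158 × 0.909724 ≈ 1.484

1.484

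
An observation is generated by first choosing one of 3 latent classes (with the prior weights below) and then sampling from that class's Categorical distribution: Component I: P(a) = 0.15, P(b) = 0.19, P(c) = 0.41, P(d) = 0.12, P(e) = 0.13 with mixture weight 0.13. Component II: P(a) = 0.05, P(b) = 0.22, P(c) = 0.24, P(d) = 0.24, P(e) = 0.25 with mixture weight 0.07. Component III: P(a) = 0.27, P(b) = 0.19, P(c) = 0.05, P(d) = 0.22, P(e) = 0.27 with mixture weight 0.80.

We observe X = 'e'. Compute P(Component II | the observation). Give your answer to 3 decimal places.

P(component k | x) = π_k·f_k(x) / marginal(x), where marginal(x) = Σ_j π_j·f_j(x).
Categorical probabilities:
  L_I = P(e | comp) = 0.13
  L_II = P(e | comp) = 0.25
  L_III = P(e | comp) = 0.27
Prior × likelihood for each component:
  π_I·L_I = 0.13 × 0.13 = 0.0169
  π_II·L_II = 0.07 × 0.25 = 0.0175
  π_III·L_III = 0.80 × 0.27 = 0.216
Sum: 0.0169 + 0.0175 + 0.216 = 0.2504
Responsibility of Component II: 0.0175 / 0.2504 ≈ 0.070

0.070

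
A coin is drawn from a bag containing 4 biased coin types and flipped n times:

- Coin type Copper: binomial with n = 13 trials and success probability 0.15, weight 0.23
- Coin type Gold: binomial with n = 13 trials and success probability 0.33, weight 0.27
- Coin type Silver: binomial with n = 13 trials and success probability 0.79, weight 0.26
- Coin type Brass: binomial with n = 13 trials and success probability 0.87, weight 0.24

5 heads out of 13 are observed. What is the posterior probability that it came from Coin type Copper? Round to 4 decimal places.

Apply Bayes' rule: the posterior for each component is proportional to its prior times its likelihood at x.
Evaluate each component's likelihood at the observed value:
  p_Copper = C(13,5)·0.15^5·0.85^8 = 1287·7.59375e-05·0.272491 = 0.0266309
  p_Gold = C(13,5)·0.33^5·0.67^8 = 1287·0.00391354·0.0406068 = 0.204525
  p_Silver = C(13,5)·0.79^5·0.21^8 = 1287·0.307706·3.78229e-06 = 0.00149785
  p_Brass = C(13,5)·0.87^5·0.13^8 = 1287·0.498421·8.15731e-08 = 5.23265e-05
Prior × likelihood for each component:
  w_Copper·p_Copper = 0.23 × 0.0266309 = 0.00612511
  w_Gold·p_Gold = 0.27 × 0.204525 = 0.0552218
  w_Silver·p_Silver = 0.26 × 0.00149785 = 0.000389441
  w_Brass·p_Brass = 0.24 × 5.23265e-05 = 1.25584e-05
Marginal: 0.00612511 + 0.0552218 + 0.000389441 + 1.25584e-05 = 0.0617489
P(Coin type Copper | x) ≈ 0.0992

0.0992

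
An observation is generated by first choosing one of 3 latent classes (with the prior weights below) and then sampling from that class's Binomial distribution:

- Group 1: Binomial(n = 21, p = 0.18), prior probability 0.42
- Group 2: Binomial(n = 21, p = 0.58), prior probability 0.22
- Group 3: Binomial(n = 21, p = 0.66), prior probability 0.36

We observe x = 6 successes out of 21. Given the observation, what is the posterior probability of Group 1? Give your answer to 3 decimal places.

Apply Bayes' rule: the posterior for each component is proportional to its prior times its likelihood at x.
Binomial probabilities:
  p_1 = 0.0940491
  p_2 = 0.00461125
  p_3 = 0.000420687
Multiply by the mixture weights:
  w_1·p_1 = 0.42 × 0.0940491 = 0.0395006
  w_2·p_2 = 0.22 × 0.00461125 = 0.00101448
  w_3·p_3 = 0.36 × 0.000420687 = 0.000151447
Normaliser: 0.0395006 + 0.00101448 + 0.000151447 = 0.0406665
Responsibility of Group 1: 0.0395006 / 0.0406665 ≈ 0.971

0.971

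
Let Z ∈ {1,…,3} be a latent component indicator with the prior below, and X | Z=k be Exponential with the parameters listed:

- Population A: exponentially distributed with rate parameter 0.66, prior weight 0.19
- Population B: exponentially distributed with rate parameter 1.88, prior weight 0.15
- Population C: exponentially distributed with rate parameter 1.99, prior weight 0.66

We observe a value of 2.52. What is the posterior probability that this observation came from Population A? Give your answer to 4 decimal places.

0.6799

By Bayes' theorem, P(k | x) = w_k f_k(x) / Σ_j w_j f_j(x).
Component likelihoods at x = 2.52:
  L_A = 0.125091
  L_B = 0.0164681
  L_C = 0.0132115
Prior × likelihood for each component:
  w_A·L_A = 0.19 × 0.125091 = 0.0237673
  w_B·L_B = 0.15 × 0.0164681 = 0.00247022
  w_C·L_C = 0.66 × 0.0132115 = 0.00871961
Evidence: 0.0237673 + 0.00247022 + 0.00871961 = 0.0349571
So the posterior for Population A is 0.0237673 / 0.0349571 ≈ 0.6799.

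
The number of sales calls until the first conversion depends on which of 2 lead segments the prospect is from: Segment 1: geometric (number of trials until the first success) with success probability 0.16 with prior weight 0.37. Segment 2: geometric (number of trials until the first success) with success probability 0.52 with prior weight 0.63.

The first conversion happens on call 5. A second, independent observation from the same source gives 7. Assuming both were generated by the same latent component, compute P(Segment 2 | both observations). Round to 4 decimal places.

0.0626

By Bayes' theorem, P(k | x) = π_k f_k(x) / Σ_j π_j f_j(x).
Since both observations come from the same component, the likelihood for component k is f_k(x₁)·f_k(x₂).
  L_1 = [0.16·(1−0.16)^4 = 0.16·0.497871 = 0.0796594] × [0.0562077] = 0.00447747
  L_2 = [0.52·(1−0.52)^4 = 0.52·0.0530842 = 0.0276038] × [0.00635991] = 0.000175557
Prior × likelihood for each component:
  π_1·L_1 = 0.37 × 0.00447747 = 0.00165666
  π_2·L_2 = 0.63 × 0.000175557 = 0.000110601
Normaliser: 0.00165666 + 0.000110601 = 0.00176727
P(Segment 2 | x₁,x₂) = 0.000110601 / 0.00176727 ≈ 0.0626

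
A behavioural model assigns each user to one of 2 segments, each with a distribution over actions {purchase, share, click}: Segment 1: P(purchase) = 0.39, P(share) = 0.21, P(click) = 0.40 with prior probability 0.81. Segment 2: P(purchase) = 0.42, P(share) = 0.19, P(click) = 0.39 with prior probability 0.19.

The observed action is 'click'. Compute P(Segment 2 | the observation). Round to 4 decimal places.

P(component k | x) = π_k·f_k(x) / marginal(x), where marginal(x) = Σ_j π_j·f_j(x).
Categorical probabilities:
  f_1 = 0.4
  f_2 = 0.39
Unnormalised posteriors:
  π_1·f_1 = 0.81 × 0.4 = 0.324
  π_2·f_2 = 0.19 × 0.39 = 0.0741
Evidence: 0.324 + 0.0741 = 0.3981
P(Segment 2 | the observation) ≈ 0.1861

0.1861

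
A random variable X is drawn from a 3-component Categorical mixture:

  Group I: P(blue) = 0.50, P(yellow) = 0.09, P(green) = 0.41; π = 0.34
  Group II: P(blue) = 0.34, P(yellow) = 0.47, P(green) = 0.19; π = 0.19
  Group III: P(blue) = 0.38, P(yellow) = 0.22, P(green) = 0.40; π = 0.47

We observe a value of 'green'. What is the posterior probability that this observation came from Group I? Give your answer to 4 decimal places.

Posterior ∝ prior × likelihood, so P(k | x) ∝ w_k f_k(x); normalise over all components.
Component likelihoods at x = 'green':
  p_I = P(green | comp) = 0.41
  p_II = P(green | comp) = 0.19
  p_III = P(green | comp) = 0.40
Multiply by the mixture weights:
  w_I·p_I = 0.34 × 0.41 = 0.1394
  w_II·p_II = 0.19 × 0.19 = 0.0361
  w_III·p_III = 0.47 × 0.4 = 0.188
Denominator: 0.1394 + 0.0361 + 0.188 = 0.3635
So the posterior for Group I is 0.1394 / 0.3635 ≈ 0.3835.

0.3835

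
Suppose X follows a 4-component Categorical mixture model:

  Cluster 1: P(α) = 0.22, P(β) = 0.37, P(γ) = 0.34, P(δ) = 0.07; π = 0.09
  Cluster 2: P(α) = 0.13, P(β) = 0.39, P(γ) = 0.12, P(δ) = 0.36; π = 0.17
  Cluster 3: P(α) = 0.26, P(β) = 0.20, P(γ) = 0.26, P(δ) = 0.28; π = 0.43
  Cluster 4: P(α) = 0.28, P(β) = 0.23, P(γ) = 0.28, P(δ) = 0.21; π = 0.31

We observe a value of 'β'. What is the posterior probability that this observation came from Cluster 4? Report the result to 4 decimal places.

0.2775

Posterior ∝ prior × likelihood, so P(k | x) ∝ π_k f_k(x); normalise over all components.
Categorical probabilities:
  f_1 = P(β | comp) = 0.37
  f_2 = P(β | comp) = 0.39
  f_3 = P(β | comp) = 0.20
  f_4 = P(β | comp) = 0.23
Unnormalised posteriors:
  π_1·f_1 = 0.09 × 0.37 = 0.0333
  π_2·f_2 = 0.17 × 0.39 = 0.0663
  π_3·f_3 = 0.43 × 0.2 = 0.086
  π_4·f_4 = 0.31 × 0.23 = 0.0713
Denominator: 0.0333 + 0.0663 + 0.086 + 0.0713 = 0.2569
So the posterior for Cluster 4 is 0.0713 / 0.2569 ≈ 0.2775.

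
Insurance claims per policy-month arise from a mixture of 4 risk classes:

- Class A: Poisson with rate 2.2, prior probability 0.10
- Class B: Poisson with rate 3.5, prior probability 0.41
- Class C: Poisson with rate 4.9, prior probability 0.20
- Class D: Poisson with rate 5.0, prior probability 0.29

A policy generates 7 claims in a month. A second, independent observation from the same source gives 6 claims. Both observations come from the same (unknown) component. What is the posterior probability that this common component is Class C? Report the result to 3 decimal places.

0.336

Apply Bayes' rule: the posterior for each component is proportional to its prior times its likelihood at x.
Since both observations come from the same component, the likelihood for component k is f_k(x₁)·f_k(x₂).
  L_A = [0.00548378] × [0.0174484] = 9.56833e-05
  L_B = [0.0385492] × [0.0770983] = 0.00297208
  L_C = [0.100207] × [0.143153] = 0.014345
  L_D = [0.104445] × [0.146223] = 0.0152722
Multiply by the mixture weights:
  w_A·L_A = 0.10 × 9.56833e-05 = 9.56833e-06
  w_B·L_B = 0.41 × 0.00297208 = 0.00121855
  w_C·L_C = 0.20 × 0.014345 = 0.002869
  w_D·L_D = 0.29 × 0.0152722 = 0.00442894
Sum: 9.56833e-06 + 0.00121855 + 0.002869 + 0.00442894 = 0.00852606
P(Class C | x) ≈ 0.336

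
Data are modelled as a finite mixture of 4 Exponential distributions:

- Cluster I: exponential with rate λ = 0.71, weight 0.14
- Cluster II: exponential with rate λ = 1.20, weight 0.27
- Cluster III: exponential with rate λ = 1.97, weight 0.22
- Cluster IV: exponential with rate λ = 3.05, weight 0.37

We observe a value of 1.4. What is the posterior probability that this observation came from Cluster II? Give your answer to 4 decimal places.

P(component k | x) = w_k·f_k(x) / marginal(x), where marginal(x) = Σ_j w_j·f_j(x).
Component likelihoods at x = 1.4:
  f_I = 0.71·e^(−0.71·1.4) = 0.71·e^(−0.9940) = 0.262766
  f_II = 1.20·e^(−1.20·1.4) = 1.20·e^(−1.6800) = 0.223649
  f_III = 1.97·e^(−1.97·1.4) = 1.97·e^(−2.7580) = 0.124934
  f_IV = 3.05·e^(−3.05·1.4) = 3.05·e^(−4.2700) = 0.0426444
Weight by the priors:
  w_I·f_I = 0.14 × 0.262766 = 0.0367873
  w_II·f_II = 0.27 × 0.223649 = 0.0603852
  w_III·f_III = 0.22 × 0.124934 = 0.0274856
  w_IV·f_IV = 0.37 × 0.0426444 = 0.0157784
Normaliser: 0.0367873 + 0.0603852 + 0.0274856 + 0.0157784 = 0.140436
P(Cluster II | 1.4) = 0.0603852 / 0.140436 ≈ 0.4300

0.4300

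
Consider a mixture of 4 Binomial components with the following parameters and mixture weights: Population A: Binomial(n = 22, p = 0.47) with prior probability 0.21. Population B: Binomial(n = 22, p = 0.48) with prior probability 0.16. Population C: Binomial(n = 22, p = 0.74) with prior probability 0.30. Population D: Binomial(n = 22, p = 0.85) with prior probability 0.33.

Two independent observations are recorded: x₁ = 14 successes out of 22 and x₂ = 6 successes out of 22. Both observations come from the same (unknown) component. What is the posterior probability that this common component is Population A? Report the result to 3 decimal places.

0.576

P(component k | x) = w_k·f_k(x) / marginal(x), where marginal(x) = Σ_j w_j·f_j(x).
Since both observations come from the same component, the likelihood for component k is f_k(x₁)·f_k(x₂).
  L_A = [0.0510993] × [0.0311757] = 0.00159305
  L_B = [0.0589172] × [0.0260805] = 0.00153659
  L_C = [0.0985981] × [5.34292e-06] = 5.26801e-07
  L_D = [0.00842234] × [1.84837e-09] = 1.55676e-11
Multiply by the mixture weights:
  w_A·L_A = 0.21 × 0.00159305 = 0.000334541
  w_B·L_B = 0.16 × 0.00153659 = 0.000245854
  w_C·L_C = 0.30 × 5.26801e-07 = 1.5804e-07
  w_D·L_D = 0.33 × 1.55676e-11 = 5.1373e-12
Normaliser: 0.000334541 + 0.000245854 + 1.5804e-07 + 5.1373e-12 = 0.000580553
P(Population A | data) = 0.000334541 / 0.000580553 ≈ 0.576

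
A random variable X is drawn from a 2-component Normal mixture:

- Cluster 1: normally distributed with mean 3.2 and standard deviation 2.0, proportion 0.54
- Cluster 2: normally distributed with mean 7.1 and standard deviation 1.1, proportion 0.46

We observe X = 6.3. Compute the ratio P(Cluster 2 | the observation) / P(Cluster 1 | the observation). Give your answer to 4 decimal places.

3.9522

The posterior odds equal the prior odds times the likelihood ratio: (π_i/π_j)·(f_i(x)/f_j(x)).
Evaluate each component's likelihood at the observed value:
  p_1 = (1/(2.0·√(2π)))·exp(−(6.3−3.2)²/(2·2.0²)) = 0.199471·exp(-1.20125) = 0.0600045
  p_2 = (1/(1.1·√(2π)))·exp(−(6.3−7.1)²/(2·1.1²)) = 0.362675·exp(-0.26446) = 0.278396
Posterior odds = (π_2·p_2) / (π_1·p_1) = (0.46·0.278396) / (0.54·0.0600045) = 0.128062 / 0.0324024 ≈ 3.9522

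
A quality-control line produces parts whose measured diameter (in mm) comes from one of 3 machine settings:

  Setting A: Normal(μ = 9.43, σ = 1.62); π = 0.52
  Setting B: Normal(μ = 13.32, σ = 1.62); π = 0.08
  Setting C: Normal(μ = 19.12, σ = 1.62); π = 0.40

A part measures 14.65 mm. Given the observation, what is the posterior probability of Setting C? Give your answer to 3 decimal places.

0.129

The responsibility of component k is π_k f_k(x) divided by Σ_j π_j f_j(x).
Component likelihoods at x = 14.65 mm:
  L_A = 0.0013703
  L_B = 0.175806
  L_C = 0.00547195
Weight by the priors:
  π_A·L_A = 0.52 × 0.0013703 = 0.000712558
  π_B·L_B = 0.08 × 0.175806 = 0.0140645
  π_C·L_C = 0.40 × 0.00547195 = 0.00218878
Sum: 0.000712558 + 0.0140645 + 0.00218878 = 0.0169658
Responsibility of Setting C: 0.00218878 / 0.0169658 ≈ 0.129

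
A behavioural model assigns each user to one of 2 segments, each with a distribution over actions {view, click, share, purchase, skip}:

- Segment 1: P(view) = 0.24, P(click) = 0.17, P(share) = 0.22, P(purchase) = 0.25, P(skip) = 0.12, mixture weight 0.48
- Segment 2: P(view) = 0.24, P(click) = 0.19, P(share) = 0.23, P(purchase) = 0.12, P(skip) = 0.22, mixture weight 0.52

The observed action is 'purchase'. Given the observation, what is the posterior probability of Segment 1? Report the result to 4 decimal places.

0.6579

Apply Bayes' rule: the posterior for each component is proportional to its prior times its likelihood at x.
Component likelihoods at x = 'purchase':
  L_1 = 0.25
  L_2 = 0.12
Prior × likelihood for each component:
  π_1·L_1 = 0.48 × 0.25 = 0.12
  π_2·L_2 = 0.52 × 0.12 = 0.0624
Denominator: 0.12 + 0.0624 = 0.1824
P(Segment 1 | x) ≈ 0.6579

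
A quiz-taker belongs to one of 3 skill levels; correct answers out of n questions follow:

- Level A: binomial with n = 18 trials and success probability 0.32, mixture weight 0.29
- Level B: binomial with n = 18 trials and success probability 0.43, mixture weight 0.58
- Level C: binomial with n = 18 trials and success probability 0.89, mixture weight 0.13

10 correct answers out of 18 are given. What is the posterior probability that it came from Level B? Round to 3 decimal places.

The responsibility of component k is π_k f_k(x) divided by Σ_j π_j f_j(x).
Component likelihoods at x = 10 correct answers out of 18:
  L_A = 0.0225231
  L_B = 0.105376
  L_C = 0.000292482
Multiply by the mixture weights:
  π_A·L_A = 0.29 × 0.0225231 = 0.0065317
  π_B·L_B = 0.58 × 0.105376 = 0.061118
  π_C·L_C = 0.13 × 0.000292482 = 3.80226e-05
Evidence: 0.0065317 + 0.061118 + 3.80226e-05 = 0.0676877
P(Level B | the observation) = 0.061118 / 0.0676877 ≈ 0.903

0.903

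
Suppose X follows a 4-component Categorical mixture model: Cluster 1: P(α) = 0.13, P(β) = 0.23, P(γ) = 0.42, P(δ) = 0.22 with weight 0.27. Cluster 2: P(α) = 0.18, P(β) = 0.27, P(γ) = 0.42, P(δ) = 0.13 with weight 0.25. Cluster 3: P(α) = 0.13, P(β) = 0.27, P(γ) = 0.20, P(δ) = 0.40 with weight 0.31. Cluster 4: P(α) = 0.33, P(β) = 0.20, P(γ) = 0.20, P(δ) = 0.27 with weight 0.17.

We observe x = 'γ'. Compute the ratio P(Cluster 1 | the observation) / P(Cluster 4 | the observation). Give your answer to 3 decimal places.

3.335

The posterior odds equal the prior odds times the likelihood ratio: (P(Z=i)/P(Z=j))·(f_i(x)/f_j(x)).
Component likelihoods at x = 'γ':
  p_1 = P(γ | comp) = 0.42
  p_2 = P(γ | comp) = 0.42
  p_3 = P(γ | comp) = 0.20
  p_4 = P(γ | comp) = 0.20
Posterior odds = (P(Z=1)·p_1) / (P(Z=4)·p_4) = (0.27·0.42) / (0.17·0.2) = 0.1134 / 0.034 ≈ 3.335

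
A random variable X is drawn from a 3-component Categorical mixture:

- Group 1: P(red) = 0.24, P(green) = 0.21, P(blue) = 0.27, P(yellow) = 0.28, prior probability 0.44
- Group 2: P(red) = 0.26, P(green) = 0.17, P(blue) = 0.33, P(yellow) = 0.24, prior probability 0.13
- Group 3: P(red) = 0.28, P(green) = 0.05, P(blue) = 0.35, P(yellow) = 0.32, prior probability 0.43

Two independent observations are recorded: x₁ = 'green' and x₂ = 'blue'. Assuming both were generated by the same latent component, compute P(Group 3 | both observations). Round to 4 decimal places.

Apply Bayes' rule: the posterior for each component is proportional to its prior times its likelihood at x.
Since both observations come from the same component, the likelihood for component k is f_k(x₁)·f_k(x₂).
  f_1 = [P(green | comp) = 0.21] × [0.27] = 0.0567
  f_2 = [P(green | comp) = 0.17] × [0.33] = 0.0561
  f_3 = [P(green | comp) = 0.05] × [0.35] = 0.0175
Prior × likelihood for each component:
  P(Z=1)·f_1 = 0.44 × 0.0567 = 0.024948
  P(Z=2)·f_2 = 0.13 × 0.0561 = 0.007293
  P(Z=3)·f_3 = 0.43 × 0.0175 = 0.007525
Sum: 0.024948 + 0.007293 + 0.007525 = 0.039766
Responsibility of Group 3: 0.007525 / 0.039766 ≈ 0.1892

0.1892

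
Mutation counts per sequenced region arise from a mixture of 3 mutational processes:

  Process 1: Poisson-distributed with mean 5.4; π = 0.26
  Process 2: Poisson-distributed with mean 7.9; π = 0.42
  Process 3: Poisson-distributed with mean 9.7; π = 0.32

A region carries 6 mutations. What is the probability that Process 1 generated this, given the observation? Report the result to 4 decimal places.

0.3495

Posterior ∝ prior × likelihood, so P(k | x) ∝ P(Z=k) f_k(x); normalise over all components.
Poisson probabilities:
  L_1 = e^(−5.4)·5.4^6/6! = 0.155539
  L_2 = e^(−7.9)·7.9^6/6! = 0.125171
  L_3 = e^(−9.7)·9.7^6/6! = 0.0708992
Prior × likelihood for each component:
  P(Z=1)·L_1 = 0.26 × 0.155539 = 0.0404402
  P(Z=2)·L_2 = 0.42 × 0.125171 = 0.0525718
  P(Z=3)·L_3 = 0.32 × 0.0708992 = 0.0226877
Marginal: 0.0404402 + 0.0525718 + 0.0226877 = 0.1157
P(Process 1 | the observation) = 0.0404402 / 0.1157 ≈ 0.3495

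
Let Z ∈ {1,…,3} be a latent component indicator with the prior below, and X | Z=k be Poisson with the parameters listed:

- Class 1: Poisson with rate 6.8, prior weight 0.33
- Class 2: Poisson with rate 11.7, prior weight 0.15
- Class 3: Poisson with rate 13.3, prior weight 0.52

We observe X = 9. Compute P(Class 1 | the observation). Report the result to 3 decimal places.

By Bayes' theorem, P(k | x) = π_k f_k(x) / Σ_j π_j f_j(x).
Evaluate each component's likelihood at the observed value:
  L_1 = e^(−6.8)·6.8^9/9! = 0.0954146
  L_2 = e^(−11.7)·11.7^9/9! = 0.0938997
  L_3 = e^(−13.3)·13.3^9/9! = 0.0600876
Multiply by the mixture weights:
  π_1·L_1 = 0.33 × 0.0954146 = 0.0314868
  π_2·L_2 = 0.15 × 0.0938997 = 0.014085
  π_3·L_3 = 0.52 × 0.0600876 = 0.0312456
Sum: 0.0314868 + 0.014085 + 0.0312456 = 0.0768173
P(Class 1 | the observation) ≈ 0.410

0.410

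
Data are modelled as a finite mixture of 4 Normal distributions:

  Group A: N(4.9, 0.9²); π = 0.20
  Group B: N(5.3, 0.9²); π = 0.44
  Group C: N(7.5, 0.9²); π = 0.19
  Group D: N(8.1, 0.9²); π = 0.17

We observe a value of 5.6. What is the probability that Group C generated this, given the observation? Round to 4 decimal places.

By Bayes' theorem, P(k | x) = w_k f_k(x) / Σ_j w_j f_j(x).
Normal densities:
  f_A = 0.327572
  f_B = 0.419315
  f_C = 0.0477406
  f_D = 0.00935726
Multiply by the mixture weights:
  w_A·f_A = 0.20 × 0.327572 = 0.0655144
  w_B·f_B = 0.44 × 0.419315 = 0.184498
  w_C·f_C = 0.19 × 0.0477406 = 0.00907071
  w_D·f_D = 0.17 × 0.00935726 = 0.00159073
Sum: 0.0655144 + 0.184498 + 0.00907071 + 0.00159073 = 0.260674
Responsibility of Group C: 0.00907071 / 0.260674 ≈ 0.0348

0.0348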